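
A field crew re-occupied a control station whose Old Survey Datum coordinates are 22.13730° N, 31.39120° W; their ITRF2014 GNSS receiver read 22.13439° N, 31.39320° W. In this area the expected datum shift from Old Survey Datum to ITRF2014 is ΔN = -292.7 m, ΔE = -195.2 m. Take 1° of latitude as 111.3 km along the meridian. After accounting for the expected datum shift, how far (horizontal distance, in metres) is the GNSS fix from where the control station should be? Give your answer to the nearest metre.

33 m

Observed coordinate differences: Δφ = -0.00291°, Δλ = -0.00200°.
Converting to metres (1° lat = 111300 m, cos φ = 0.926284): observed ΔN = -323.9 m, observed ΔE = -206.2 m.
Subtracting the expected shift leaves a residual of -323.9 − (-292.7) = -31.2 m north and -206.2 − (-195.2) = -11.0 m east.
Residual distance = √((-31.2)² + (-11.0)²) = 33.1 m.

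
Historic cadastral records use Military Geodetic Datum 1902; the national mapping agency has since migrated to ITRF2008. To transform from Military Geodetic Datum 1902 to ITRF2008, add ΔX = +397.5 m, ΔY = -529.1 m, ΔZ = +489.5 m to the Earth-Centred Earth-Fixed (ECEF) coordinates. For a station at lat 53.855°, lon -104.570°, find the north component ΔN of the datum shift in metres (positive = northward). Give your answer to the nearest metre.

The local north axis is (−sin φ cos λ, −sin φ sin λ, cos φ), giving ΔN = 80.750 − 413.522 + 288.722 = -44.05 m.

ΔN = -44 m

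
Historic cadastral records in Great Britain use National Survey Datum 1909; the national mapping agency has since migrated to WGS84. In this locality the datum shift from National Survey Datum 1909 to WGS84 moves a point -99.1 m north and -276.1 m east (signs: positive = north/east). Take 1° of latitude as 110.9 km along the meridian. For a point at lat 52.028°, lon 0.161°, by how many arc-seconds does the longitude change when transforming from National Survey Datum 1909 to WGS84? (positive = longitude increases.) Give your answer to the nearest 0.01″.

At latitude 52.028°, cos φ = 0.615276.
1° of longitude at this latitude = 110.9 × cos φ = 68.23 km, so Δλ = -276.1 / 68234.1 = -0.0040464° = -14.567″.

Δλ = -14.57″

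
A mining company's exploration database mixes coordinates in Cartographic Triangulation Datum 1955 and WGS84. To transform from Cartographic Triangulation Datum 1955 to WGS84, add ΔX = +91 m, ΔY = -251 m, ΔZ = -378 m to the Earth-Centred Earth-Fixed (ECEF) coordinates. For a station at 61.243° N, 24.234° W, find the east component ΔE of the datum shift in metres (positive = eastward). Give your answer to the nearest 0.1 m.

ΔE = -191.5 m

At φ = 61.243°, λ = -24.234°: sin φ = 0.876668, cos φ = 0.481096, sin λ = -0.410464, cos λ = 0.911877.
ΔE = −sin λ·ΔX + cos λ·ΔY = −(-0.410464)·(91) + (0.911877)·(-251) = -191.53 m.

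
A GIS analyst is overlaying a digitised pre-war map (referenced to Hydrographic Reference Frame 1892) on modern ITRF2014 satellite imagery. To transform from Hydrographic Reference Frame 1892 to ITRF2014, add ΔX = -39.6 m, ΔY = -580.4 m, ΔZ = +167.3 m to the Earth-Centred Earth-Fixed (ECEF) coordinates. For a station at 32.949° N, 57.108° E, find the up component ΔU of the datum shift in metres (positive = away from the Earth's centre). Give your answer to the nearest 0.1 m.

ΔU = -336.0 m

The local up (radial) axis is (cos φ cos λ, cos φ sin λ, sin φ), giving ΔU = -18.046 − 408.970 + 90.993 = -336.02 m.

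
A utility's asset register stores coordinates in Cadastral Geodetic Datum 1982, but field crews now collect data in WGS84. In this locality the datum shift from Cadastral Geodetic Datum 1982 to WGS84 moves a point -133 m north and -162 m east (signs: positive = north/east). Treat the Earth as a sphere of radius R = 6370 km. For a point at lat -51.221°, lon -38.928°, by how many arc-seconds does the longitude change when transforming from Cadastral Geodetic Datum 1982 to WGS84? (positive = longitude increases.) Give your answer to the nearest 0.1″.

At latitude -51.221°, cos φ = 0.626318.
One radian of longitude at latitude φ spans R cos φ, so Δλ = ΔE / (R cos φ) = -162.0 / (6370000 × 0.626318) = -4.0605e-05 rad = -8.375″.

Δλ = -8.4″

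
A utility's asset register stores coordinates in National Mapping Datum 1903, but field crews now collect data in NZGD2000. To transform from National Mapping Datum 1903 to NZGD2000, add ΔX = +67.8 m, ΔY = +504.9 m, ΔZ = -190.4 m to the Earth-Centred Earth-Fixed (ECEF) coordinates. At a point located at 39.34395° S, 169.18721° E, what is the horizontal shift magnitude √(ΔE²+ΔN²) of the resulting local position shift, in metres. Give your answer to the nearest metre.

525 m

At φ = -39.34395°, λ = 169.18721°: sin φ = -0.633974, cos φ = 0.773354, sin λ = 0.187601, cos λ = -0.982245.
ΔE = −sin λ·ΔX + cos λ·ΔY = −(0.187601)·(67.8) + (-0.982245)·(504.9) = -508.66 m.
ΔN = −sin φ cos λ·ΔX − sin φ sin λ·ΔY + cos φ·ΔZ = −(-0.633974)(-0.982245)(67.8) − (-0.633974)(0.187601)(504.9) + (0.773354)(-190.4) = -129.42 m.
Horizontal magnitude = √(ΔE² + ΔN²) = √((-508.66)² + (-129.42)²) = 524.86 m.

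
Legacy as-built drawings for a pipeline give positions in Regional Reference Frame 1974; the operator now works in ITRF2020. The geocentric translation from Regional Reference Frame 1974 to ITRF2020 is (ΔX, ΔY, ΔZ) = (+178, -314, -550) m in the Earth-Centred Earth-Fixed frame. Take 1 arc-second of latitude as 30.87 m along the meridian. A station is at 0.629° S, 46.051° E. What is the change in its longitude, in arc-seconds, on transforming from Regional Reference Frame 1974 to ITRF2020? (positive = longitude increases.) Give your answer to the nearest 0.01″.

Δλ = -11.21″

sin φ = -0.010978, cos φ = 0.999940, sin λ = 0.719958, cos λ = 0.694018.
East component: ΔE = −sin λ·ΔX + cos λ·ΔY = −(0.719958)(178) + (0.694018)(-314) = -346.07 m.
1° of latitude spans 3600 × 30.87 = 111132 m; at latitude φ, 1° of longitude spans that × cos φ = 111125.3 m, so Δλ = -346.07 / 111125.3 × 3600 = -11.211″.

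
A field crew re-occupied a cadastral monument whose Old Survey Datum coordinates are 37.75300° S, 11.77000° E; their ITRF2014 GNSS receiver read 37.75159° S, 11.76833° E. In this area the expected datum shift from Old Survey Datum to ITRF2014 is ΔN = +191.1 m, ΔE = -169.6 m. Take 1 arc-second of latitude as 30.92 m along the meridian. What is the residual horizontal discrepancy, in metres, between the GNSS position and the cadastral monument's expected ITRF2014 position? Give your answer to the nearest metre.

Observed coordinate differences: Δφ = +0.00141°, Δλ = -0.00167°.
Converting to metres (1° lat = 111312 m, cos φ = 0.790658): observed ΔN = 156.9 m, observed ΔE = -147.0 m.
Subtracting the expected shift leaves a residual of 156.9 − (191.1) = -34.2 m north and -147.0 − (-169.6) = 22.6 m east.
Residual distance = √((-34.2)² + 22.6²) = 41.0 m.

41 m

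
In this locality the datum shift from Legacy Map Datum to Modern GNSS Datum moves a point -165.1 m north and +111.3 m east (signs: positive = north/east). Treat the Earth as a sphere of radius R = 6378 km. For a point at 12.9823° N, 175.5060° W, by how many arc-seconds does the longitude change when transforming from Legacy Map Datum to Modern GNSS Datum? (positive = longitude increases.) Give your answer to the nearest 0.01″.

Δλ = 3.69″

At latitude 12.9823°, cos φ = 0.974440.
One radian of longitude at latitude φ spans R cos φ, so Δλ = ΔE / (R cos φ) = 111.3 / (6378000 × 0.974440) = 1.7908e-05 rad = 3.694″.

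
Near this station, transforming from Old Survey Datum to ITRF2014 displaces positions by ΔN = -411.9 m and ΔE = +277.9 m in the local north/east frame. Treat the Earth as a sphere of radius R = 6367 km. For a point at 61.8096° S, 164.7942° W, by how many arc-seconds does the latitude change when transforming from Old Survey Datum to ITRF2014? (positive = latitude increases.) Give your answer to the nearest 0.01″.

Δφ = -13.34″

On a sphere of radius R, 1 rad of latitude = R, so Δφ = ΔN / R = -411.9 / 6367000 = -6.4693e-05 rad = -13.344″.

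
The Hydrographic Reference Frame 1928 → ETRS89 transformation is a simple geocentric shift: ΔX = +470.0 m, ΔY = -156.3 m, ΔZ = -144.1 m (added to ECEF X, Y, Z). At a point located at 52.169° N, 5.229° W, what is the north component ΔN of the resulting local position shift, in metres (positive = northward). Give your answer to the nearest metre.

ΔN = -469 m

At φ = 52.169°, λ = -5.229°: sin φ = 0.789823, cos φ = 0.613334, sin λ = -0.091137, cos λ = 0.995838.
ΔN = −sin φ cos λ·ΔX − sin φ sin λ·ΔY + cos φ·ΔZ = −(0.789823)(0.995838)(470.0) − (0.789823)(-0.091137)(-156.3) + (0.613334)(-144.1) = -469.30 m.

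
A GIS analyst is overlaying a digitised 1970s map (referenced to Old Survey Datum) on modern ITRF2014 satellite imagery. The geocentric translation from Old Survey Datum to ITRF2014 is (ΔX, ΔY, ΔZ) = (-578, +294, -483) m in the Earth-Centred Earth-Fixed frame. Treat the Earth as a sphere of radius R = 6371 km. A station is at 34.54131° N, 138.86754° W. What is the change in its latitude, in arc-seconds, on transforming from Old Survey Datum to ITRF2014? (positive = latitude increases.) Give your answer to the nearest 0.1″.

Δφ = -17.3″

sin φ = 0.567000, cos φ = 0.823718, sin λ = -0.657802, cos λ = -0.753191.
North component: ΔN = −sin φ cos λ·ΔX − sin φ sin λ·ΔY + cos φ·ΔZ = −(0.567000)(-0.753191)(-578) − (0.567000)(-0.657802)(294) + (0.823718)(-483) = -535.04 m.
1° of latitude spans πR/180 = 111195 m, so Δφ = -535.04 / 111195 × 3600 = -17.322″.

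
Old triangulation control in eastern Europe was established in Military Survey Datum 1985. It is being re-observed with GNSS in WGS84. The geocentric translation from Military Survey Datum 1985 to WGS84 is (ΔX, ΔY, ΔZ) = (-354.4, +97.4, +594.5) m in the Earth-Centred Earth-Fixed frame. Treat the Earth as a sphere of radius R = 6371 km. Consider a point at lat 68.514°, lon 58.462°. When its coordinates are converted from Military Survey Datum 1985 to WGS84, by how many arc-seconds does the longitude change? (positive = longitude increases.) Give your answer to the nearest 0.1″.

Δλ = 31.2″

sin φ = 0.930507, cos φ = 0.366274, sin λ = 0.852293, cos λ = 0.523064.
East component: ΔE = −sin λ·ΔX + cos λ·ΔY = −(0.852293)(-354.4) + (0.523064)(97.4) = 353.00 m.
1° of latitude spans πR/180 = 111195 m; at latitude φ, 1° of longitude spans that × cos φ = 40727.8 m, so Δλ = 353.00 / 40727.8 × 3600 = 31.202″.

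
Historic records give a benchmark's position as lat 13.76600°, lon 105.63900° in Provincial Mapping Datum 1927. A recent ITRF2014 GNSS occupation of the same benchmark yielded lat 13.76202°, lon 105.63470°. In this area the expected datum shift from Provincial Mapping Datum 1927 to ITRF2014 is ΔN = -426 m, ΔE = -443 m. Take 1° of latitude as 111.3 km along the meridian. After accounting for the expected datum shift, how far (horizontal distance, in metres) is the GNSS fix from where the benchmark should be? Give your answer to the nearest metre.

Observed coordinate differences: Δφ = -0.00398°, Δλ = -0.00430°.
Converting to metres (1° lat = 111300 m, cos φ = 0.971276): observed ΔN = -443.0 m, observed ΔE = -464.8 m.
Subtracting the expected shift leaves a residual of -443.0 − (-426) = -17.0 m north and -464.8 − (-443) = -21.8 m east.
Residual distance = √((-17.0)² + (-21.8)²) = 27.7 m.

28 m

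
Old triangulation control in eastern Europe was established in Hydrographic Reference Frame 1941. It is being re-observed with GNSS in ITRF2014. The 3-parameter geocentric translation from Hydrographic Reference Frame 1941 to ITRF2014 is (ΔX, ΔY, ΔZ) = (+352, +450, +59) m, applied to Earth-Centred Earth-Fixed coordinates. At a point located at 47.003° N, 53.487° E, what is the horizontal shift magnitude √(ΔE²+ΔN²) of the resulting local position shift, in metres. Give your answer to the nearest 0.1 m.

At φ = 47.003°, λ = 53.487°: sin φ = 0.731389, cos φ = 0.681960, sin λ = 0.803722, cos λ = 0.595005.
ΔE = −sin λ·ΔX + cos λ·ΔY = −(0.803722)·(352) + (0.595005)·(450) = -15.16 m.
ΔN = −sin φ cos λ·ΔX − sin φ sin λ·ΔY + cos φ·ΔZ = −(0.731389)(0.595005)(352) − (0.731389)(0.803722)(450) + (0.681960)(59) = -377.47 m.
Horizontal magnitude = √(ΔE² + ΔN²) = √((-15.16)² + (-377.47)²) = 377.78 m.

377.8 m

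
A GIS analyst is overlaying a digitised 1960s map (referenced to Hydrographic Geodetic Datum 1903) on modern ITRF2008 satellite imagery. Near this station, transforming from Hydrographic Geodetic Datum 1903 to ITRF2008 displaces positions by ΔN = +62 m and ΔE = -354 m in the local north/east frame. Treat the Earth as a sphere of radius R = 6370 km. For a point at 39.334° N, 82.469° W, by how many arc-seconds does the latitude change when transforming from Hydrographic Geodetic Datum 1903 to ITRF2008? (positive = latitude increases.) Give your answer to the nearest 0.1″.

On a sphere of radius R, 1 rad of latitude = R, so Δφ = ΔN / R = 62.0 / 6370000 = 9.7331e-06 rad = 2.008″.

Δφ = 2.0″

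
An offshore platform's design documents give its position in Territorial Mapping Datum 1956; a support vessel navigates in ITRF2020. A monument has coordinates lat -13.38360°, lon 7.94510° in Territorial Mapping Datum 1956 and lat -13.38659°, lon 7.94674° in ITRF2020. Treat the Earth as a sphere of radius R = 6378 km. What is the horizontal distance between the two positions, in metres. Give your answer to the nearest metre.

Δφ = -13.38659° − -13.38360° = -0.00299°; Δλ = 7.94674° − 7.94510° = +0.00164°.
1° along a meridian = πR/180 = 111317 m.
ΔN = Δφ × 111317 = -332.8 m; ΔE = Δλ × 111317 × cos(-13.38360°) = +0.00164 × 111317 × 0.972842 = 177.6 m.
Distance = √(ΔE² + ΔN²) = √(177.6² + (-332.8)²) = 377.3 m.

377 m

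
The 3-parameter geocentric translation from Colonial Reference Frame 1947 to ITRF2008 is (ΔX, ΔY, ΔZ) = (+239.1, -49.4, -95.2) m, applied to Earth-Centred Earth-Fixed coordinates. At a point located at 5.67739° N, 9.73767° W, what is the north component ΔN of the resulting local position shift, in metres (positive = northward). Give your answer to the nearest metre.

ΔN = -119 m

The local north axis is (−sin φ cos λ, −sin φ sin λ, cos φ), giving ΔN = -23.313 − 0.827 − 94.733 = -118.87 m.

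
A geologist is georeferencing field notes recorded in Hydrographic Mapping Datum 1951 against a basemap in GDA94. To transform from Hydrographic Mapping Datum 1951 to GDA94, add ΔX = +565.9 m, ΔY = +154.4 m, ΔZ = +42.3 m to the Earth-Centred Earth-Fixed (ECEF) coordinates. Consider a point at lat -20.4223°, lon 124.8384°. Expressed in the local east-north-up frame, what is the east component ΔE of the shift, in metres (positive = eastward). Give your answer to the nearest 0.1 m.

ΔE = -552.7 m

At φ = -20.4223°, λ = 124.8384°: sin φ = -0.348937, cos φ = 0.937146, sin λ = 0.820767, cos λ = -0.571264.
ΔE = −sin λ·ΔX + cos λ·ΔY = −(0.820767)·(565.9) + (-0.571264)·(154.4) = -552.67 m.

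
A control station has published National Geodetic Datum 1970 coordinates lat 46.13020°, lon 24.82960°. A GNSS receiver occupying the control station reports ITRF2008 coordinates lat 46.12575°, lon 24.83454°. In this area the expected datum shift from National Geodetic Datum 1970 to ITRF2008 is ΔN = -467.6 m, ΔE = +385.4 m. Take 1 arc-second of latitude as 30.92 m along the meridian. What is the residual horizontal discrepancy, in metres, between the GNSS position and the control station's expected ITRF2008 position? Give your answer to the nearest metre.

Observed coordinate differences: Δφ = -0.00445°, Δλ = +0.00494°.
Converting to metres (1° lat = 111312 m, cos φ = 0.693022): observed ΔN = -495.3 m, observed ΔE = 381.1 m.
Subtracting the expected shift leaves a residual of -495.3 − (-467.6) = -27.7 m north and 381.1 − (385.4) = -4.3 m east.
Residual distance = √((-27.7)² + (-4.3)²) = 28.1 m.

28 m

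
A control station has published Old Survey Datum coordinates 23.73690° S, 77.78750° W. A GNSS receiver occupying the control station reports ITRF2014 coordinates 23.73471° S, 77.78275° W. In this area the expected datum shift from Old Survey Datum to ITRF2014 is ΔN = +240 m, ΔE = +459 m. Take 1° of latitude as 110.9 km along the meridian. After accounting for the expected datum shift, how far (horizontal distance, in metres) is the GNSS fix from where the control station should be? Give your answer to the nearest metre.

23 m

Observed coordinate differences: Δφ = +0.00219°, Δλ = +0.00475°.
Converting to metres (1° lat = 110900 m, cos φ = 0.915404): observed ΔN = 242.9 m, observed ΔE = 482.2 m.
Subtracting the expected shift leaves a residual of 242.9 − (240) = 2.9 m north and 482.2 − (459) = 23.2 m east.
Residual distance = √(2.9² + 23.2²) = 23.4 m.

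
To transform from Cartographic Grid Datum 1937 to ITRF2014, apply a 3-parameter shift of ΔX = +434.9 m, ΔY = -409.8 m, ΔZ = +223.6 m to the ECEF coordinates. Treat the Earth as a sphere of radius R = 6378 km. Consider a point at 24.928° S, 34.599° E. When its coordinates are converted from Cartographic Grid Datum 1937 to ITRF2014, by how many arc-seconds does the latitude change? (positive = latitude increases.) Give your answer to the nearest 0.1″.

Δφ = 8.3″

sin φ = -0.421479, cos φ = 0.906838, sin λ = 0.567829, cos λ = 0.823146.
North component: ΔN = −sin φ cos λ·ΔX − sin φ sin λ·ΔY + cos φ·ΔZ = −(-0.421479)(0.823146)(434.9) − (-0.421479)(0.567829)(-409.8) + (0.906838)(223.6) = 255.58 m.
1° of latitude spans πR/180 = 111317 m, so Δφ = 255.58 / 111317 × 3600 = 8.265″.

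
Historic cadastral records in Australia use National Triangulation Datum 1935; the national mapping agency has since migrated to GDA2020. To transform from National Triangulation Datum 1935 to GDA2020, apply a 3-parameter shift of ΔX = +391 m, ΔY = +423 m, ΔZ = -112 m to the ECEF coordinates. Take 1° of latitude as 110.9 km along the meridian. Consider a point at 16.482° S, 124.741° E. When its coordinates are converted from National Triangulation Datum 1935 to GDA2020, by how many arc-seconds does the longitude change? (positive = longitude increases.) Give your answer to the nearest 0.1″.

sin φ = -0.283714, cos φ = 0.958909, sin λ = 0.821736, cos λ = -0.569868.
East component: ΔE = −sin λ·ΔX + cos λ·ΔY = −(0.821736)(391) + (-0.569868)(423) = -562.35 m.
1° of latitude spans 110900 m; at latitude φ, 1° of longitude spans that × cos φ = 106343.0 m, so Δλ = -562.35 / 106343.0 × 3600 = -19.037″.

Δλ = -19.0″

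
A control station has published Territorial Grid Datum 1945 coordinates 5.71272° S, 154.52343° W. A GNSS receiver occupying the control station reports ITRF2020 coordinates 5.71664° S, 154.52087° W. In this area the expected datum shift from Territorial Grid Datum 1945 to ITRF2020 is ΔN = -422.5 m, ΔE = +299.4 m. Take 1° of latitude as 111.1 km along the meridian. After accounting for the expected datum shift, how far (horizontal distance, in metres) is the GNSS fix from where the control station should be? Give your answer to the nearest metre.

21 m

Observed coordinate differences: Δφ = -0.00392°, Δλ = +0.00256°.
Converting to metres (1° lat = 111100 m, cos φ = 0.995033): observed ΔN = -435.5 m, observed ΔE = 283.0 m.
Subtracting the expected shift leaves a residual of -435.5 − (-422.5) = -13.0 m north and 283.0 − (299.4) = -16.4 m east.
Residual distance = √((-13.0)² + (-16.4)²) = 20.9 m.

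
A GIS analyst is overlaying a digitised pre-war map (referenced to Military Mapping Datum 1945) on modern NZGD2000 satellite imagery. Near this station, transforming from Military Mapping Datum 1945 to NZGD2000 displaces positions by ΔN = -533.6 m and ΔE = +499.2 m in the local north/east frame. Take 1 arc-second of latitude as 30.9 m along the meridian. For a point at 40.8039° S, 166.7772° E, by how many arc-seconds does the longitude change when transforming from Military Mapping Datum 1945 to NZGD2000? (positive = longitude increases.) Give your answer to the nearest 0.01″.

Δλ = 21.34″

At latitude -40.8039°, cos φ = 0.756951.
1″ of longitude at this latitude = 30.90 × cos φ = 23.3898 m, so Δλ = 499.2 / 23.3898 = 21.343″.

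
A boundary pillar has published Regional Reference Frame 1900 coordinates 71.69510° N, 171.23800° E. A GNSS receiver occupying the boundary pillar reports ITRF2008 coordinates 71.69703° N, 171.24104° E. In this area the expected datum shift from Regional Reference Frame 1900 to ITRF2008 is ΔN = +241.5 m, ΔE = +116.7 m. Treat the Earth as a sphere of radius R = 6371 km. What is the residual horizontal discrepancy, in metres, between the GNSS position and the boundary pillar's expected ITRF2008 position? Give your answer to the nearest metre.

29 m

Observed coordinate differences: Δφ = +0.00193°, Δλ = +0.00304°.
Converting to metres (1° lat = 111195 m, cos φ = 0.314074): observed ΔN = 214.6 m, observed ΔE = 106.2 m.
Subtracting the expected shift leaves a residual of 214.6 − (241.5) = -26.9 m north and 106.2 − (116.7) = -10.5 m east.
Residual distance = √((-26.9)² + (-10.5)²) = 28.9 m.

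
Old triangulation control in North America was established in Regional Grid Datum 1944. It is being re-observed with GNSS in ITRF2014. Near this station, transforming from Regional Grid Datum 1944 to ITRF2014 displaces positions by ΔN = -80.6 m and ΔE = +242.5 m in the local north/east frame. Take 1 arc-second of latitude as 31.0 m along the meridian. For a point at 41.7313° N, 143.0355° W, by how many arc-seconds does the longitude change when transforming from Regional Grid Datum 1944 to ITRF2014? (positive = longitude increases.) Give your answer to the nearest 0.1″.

Δλ = 10.5″

At latitude 41.7313°, cos φ = 0.746275.
1″ of longitude at this latitude = 31.00 × cos φ = 23.1345 m, so Δλ = 242.5 / 23.1345 = 10.482″.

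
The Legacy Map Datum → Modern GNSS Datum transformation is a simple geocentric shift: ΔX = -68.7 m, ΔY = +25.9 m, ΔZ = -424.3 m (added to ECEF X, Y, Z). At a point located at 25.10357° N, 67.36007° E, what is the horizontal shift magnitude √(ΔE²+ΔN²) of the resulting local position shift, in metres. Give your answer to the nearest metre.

390 m

At φ = 25.10357°, λ = 67.36007°: sin φ = 0.424256, cos φ = 0.905542, sin λ = 0.922942, cos λ = 0.384939.
ΔE = −sin λ·ΔX + cos λ·ΔY = −(0.922942)·(-68.7) + (0.384939)·(25.9) = 73.38 m.
ΔN = −sin φ cos λ·ΔX − sin φ sin λ·ΔY + cos φ·ΔZ = −(0.424256)(0.384939)(-68.7) − (0.424256)(0.922942)(25.9) + (0.905542)(-424.3) = -383.14 m.
Horizontal magnitude = √(ΔE² + ΔN²) = √(73.38² + (-383.14)²) = 390.11 m.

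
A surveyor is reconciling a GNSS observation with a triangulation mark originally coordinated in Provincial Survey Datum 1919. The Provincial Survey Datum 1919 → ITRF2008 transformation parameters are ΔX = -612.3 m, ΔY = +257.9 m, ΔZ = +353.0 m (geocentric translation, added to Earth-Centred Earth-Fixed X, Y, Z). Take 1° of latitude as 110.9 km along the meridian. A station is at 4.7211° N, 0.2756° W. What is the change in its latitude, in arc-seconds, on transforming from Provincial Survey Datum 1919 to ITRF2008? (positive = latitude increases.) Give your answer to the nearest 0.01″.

sin φ = 0.082306, cos φ = 0.996607, sin λ = -0.004810, cos λ = 0.999988.
North component: ΔN = −sin φ cos λ·ΔX − sin φ sin λ·ΔY + cos φ·ΔZ = −(0.082306)(0.999988)(-612.3) − (0.082306)(-0.004810)(257.9) + (0.996607)(353.0) = 402.30 m.
1° of latitude spans 110900 m, so Δφ = 402.30 / 110900 × 3600 = 13.059″.

Δφ = 13.06″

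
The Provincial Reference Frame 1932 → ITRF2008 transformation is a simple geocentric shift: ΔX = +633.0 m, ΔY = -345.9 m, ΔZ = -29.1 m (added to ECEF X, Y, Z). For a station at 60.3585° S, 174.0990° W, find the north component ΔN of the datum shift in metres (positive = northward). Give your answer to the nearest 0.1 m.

ΔN = -530.7 m

At φ = -60.3585°, λ = -174.0990°: sin φ = -0.869137, cos φ = 0.494572, sin λ = -0.102810, cos λ = -0.994701.
ΔN = −sin φ cos λ·ΔX − sin φ sin λ·ΔY + cos φ·ΔZ = −(-0.869137)(-0.994701)(633.0) − (-0.869137)(-0.102810)(-345.9) + (0.494572)(-29.1) = -530.73 m.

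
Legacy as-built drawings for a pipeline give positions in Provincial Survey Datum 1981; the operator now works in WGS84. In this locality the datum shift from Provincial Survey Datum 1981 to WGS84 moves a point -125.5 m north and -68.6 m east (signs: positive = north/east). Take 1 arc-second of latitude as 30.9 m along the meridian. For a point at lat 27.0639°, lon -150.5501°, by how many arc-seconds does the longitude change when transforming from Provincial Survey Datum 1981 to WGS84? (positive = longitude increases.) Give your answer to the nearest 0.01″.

At latitude 27.0639°, cos φ = 0.890500.
1″ of longitude at this latitude = 30.90 × cos φ = 27.5164 m, so Δλ = -68.6 / 27.5164 = -2.493″.

Δλ = -2.49″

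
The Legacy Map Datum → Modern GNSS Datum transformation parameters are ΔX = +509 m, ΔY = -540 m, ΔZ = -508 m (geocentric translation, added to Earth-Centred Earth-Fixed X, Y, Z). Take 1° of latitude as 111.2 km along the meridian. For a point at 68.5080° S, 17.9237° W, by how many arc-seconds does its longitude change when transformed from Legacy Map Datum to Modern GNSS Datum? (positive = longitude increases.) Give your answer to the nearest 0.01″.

sin φ = -0.930469, cos φ = 0.366371, sin λ = -0.307750, cos λ = 0.951467.
East component: ΔE = −sin λ·ΔX + cos λ·ΔY = −(-0.307750)(509) + (0.951467)(-540) = -357.15 m.
1° of latitude spans 111200 m; at latitude φ, 1° of longitude spans that × cos φ = 40740.5 m, so Δλ = -357.15 / 40740.5 × 3600 = -31.559″.

Δλ = -31.56″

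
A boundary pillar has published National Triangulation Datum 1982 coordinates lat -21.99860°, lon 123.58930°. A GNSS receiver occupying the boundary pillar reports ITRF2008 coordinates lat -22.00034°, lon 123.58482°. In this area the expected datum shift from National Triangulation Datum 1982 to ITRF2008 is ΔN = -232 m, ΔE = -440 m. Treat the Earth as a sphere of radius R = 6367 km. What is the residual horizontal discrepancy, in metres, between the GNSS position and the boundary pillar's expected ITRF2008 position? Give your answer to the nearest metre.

44 m

Observed coordinate differences: Δφ = -0.00174°, Δλ = -0.00448°.
Converting to metres (1° lat = 111125 m, cos φ = 0.927193): observed ΔN = -193.4 m, observed ΔE = -461.6 m.
Subtracting the expected shift leaves a residual of -193.4 − (-232) = 38.6 m north and -461.6 − (-440) = -21.6 m east.
Residual distance = √(38.6² + (-21.6)²) = 44.3 m.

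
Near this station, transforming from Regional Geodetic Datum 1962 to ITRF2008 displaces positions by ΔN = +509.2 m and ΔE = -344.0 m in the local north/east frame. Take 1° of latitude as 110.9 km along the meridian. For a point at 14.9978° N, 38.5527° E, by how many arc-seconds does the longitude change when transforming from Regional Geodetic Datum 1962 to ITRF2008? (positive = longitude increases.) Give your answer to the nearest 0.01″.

Δλ = -11.56″

At latitude 14.9978°, cos φ = 0.965936.
1° of longitude at this latitude = 110.9 × cos φ = 107.12 km, so Δλ = -344.0 / 107122.3 = -0.0032113° = -11.561″.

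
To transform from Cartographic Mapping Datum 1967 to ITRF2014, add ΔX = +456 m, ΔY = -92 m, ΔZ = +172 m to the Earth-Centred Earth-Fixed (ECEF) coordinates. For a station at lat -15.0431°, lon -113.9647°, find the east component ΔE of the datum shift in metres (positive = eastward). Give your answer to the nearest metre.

The local east axis at (φ, λ) is (−sin λ, cos λ, 0), so ΔE = −sin(-113.9647°)·456 + cos(-113.9647°)·(-92) = 454.06 m.

ΔE = 454 m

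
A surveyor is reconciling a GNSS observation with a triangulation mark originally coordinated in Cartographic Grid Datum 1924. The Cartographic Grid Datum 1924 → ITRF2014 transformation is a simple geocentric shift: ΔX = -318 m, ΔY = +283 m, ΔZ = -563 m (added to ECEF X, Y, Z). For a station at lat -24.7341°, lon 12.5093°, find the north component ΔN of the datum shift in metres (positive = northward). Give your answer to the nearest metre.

The local north axis is (−sin φ cos λ, −sin φ sin λ, cos φ), giving ΔN = -129.895 + 25.647 − 511.350 = -615.60 m.

ΔN = -616 m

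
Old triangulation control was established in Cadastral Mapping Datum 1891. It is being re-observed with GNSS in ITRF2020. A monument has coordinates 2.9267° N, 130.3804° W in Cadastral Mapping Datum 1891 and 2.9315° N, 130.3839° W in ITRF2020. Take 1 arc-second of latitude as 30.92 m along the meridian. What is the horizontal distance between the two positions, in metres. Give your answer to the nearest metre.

661 m

Δφ = 2.9315° − 2.9267° = +0.0048°; Δλ = -130.3839° − -130.3804° = -0.0035°.
1° of latitude = 3600 × 30.92 = 111312 m.
ΔN = Δφ × 111312 = 534.3 m; ΔE = Δλ × 111312 × cos(2.9267°) = -0.0035 × 111312 × 0.998696 = -389.1 m.
Distance = √(ΔE² + ΔN²) = √((-389.1)² + 534.3²) = 661.0 m.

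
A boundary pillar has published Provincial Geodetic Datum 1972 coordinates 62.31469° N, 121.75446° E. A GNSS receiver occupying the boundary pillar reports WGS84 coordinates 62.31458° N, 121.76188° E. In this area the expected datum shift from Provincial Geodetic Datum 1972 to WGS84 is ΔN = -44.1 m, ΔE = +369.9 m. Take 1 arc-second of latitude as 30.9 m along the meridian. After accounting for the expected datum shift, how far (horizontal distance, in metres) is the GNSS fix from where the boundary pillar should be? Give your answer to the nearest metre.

Observed coordinate differences: Δφ = -0.00011°, Δλ = +0.00742°.
Converting to metres (1° lat = 111240 m, cos φ = 0.464615): observed ΔN = -12.2 m, observed ΔE = 383.5 m.
Subtracting the expected shift leaves a residual of -12.2 − (-44.1) = 31.9 m north and 383.5 − (369.9) = 13.6 m east.
Residual distance = √(31.9² + 13.6²) = 34.6 m.

35 m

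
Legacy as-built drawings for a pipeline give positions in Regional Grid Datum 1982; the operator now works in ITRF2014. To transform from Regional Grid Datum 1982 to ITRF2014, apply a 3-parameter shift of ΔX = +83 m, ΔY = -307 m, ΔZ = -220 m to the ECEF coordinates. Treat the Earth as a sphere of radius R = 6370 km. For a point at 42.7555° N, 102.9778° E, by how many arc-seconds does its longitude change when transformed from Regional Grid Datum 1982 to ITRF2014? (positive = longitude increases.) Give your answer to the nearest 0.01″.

Δλ = -0.53″

sin φ = 0.678871, cos φ = 0.734257, sin λ = 0.974457, cos λ = -0.224574.
East component: ΔE = −sin λ·ΔX + cos λ·ΔY = −(0.974457)(83) + (-0.224574)(-307) = -11.94 m.
1° of latitude spans πR/180 = 111177 m; at latitude φ, 1° of longitude spans that × cos φ = 81632.9 m, so Δλ = -11.94 / 81632.9 × 3600 = -0.526″.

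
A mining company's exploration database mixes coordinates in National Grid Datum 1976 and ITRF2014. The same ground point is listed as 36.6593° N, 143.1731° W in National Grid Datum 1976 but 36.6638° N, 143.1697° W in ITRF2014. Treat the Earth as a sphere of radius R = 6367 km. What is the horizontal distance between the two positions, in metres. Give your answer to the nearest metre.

Δφ = 36.6638° − 36.6593° = +0.0045°; Δλ = -143.1697° − -143.1731° = +0.0034°.
1° along a meridian = πR/180 = 111125 m.
ΔN = Δφ × 111125 = 500.1 m; ΔE = Δλ × 111125 × cos(36.6593°) = +0.0034 × 111125 × 0.802200 = 303.1 m.
Distance = √(ΔE² + ΔN²) = √(303.1² + 500.1²) = 584.7 m.

585 m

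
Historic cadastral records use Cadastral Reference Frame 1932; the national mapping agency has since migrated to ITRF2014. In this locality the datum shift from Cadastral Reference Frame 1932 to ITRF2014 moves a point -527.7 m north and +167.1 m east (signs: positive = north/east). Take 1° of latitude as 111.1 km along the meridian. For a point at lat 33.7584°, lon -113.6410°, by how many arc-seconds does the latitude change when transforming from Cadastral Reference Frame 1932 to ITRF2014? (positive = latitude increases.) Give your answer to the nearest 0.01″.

Δφ = -17.10″

1° of latitude = 111.1 km, so Δφ = -527.7 / 111100 = -0.0047498° = -17.099″.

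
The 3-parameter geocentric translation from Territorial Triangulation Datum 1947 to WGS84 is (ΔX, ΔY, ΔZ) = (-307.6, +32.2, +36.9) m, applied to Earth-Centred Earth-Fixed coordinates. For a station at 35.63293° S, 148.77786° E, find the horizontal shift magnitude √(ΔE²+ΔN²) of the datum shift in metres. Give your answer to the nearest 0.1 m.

The local east axis at (φ, λ) is (−sin λ, cos λ, 0), so ΔE = −sin(148.77786°)·(-307.6) + cos(148.77786°)·32.2 = 131.91 m.
The local north axis is (−sin φ cos λ, −sin φ sin λ, cos φ), giving ΔN = 153.249 + 9.724 + 29.991 = 192.96 m.
Horizontal magnitude = √(ΔE² + ΔN²) = √(131.91² + 192.96²) = 233.74 m.

233.7 m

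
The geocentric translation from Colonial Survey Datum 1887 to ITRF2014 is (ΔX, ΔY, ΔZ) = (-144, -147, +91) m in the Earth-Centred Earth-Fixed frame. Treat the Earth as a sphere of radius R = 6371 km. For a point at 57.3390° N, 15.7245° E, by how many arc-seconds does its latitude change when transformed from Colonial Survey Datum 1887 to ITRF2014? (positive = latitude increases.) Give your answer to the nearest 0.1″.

Δφ = 6.5″

sin φ = 0.841878, cos φ = 0.539667, sin λ = 0.271012, cos λ = 0.962576.
North component: ΔN = −sin φ cos λ·ΔX − sin φ sin λ·ΔY + cos φ·ΔZ = −(0.841878)(0.962576)(-144) − (0.841878)(0.271012)(-147) + (0.539667)(91) = 199.34 m.
1° of latitude spans πR/180 = 111195 m, so Δφ = 199.34 / 111195 × 3600 = 6.454″.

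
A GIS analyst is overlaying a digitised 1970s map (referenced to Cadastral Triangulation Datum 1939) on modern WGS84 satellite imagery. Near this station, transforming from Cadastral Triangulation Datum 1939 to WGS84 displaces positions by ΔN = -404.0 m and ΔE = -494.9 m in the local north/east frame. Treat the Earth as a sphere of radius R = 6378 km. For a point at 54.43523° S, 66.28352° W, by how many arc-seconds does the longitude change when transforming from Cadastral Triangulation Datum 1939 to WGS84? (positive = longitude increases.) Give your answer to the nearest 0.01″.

Δλ = -27.52″

At latitude -54.43523°, cos φ = 0.581623.
One radian of longitude at latitude φ spans R cos φ, so Δλ = ΔE / (R cos φ) = -494.9 / (6378000 × 0.581623) = -1.3341e-04 rad = -27.518″.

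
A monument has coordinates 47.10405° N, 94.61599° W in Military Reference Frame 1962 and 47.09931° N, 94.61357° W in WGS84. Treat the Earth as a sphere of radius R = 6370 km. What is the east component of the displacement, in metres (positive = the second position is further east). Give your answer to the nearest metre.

ΔE = 183 m

Δφ = 47.09931° − 47.10405° = -0.00474°; Δλ = -94.61357° − -94.61599° = +0.00242°.
1° along a meridian = πR/180 = 111177 m.
ΔN = Δφ × 111177 = -527.0 m; ΔE = Δλ × 111177 × cos(47.10405°) = +0.00242 × 111177 × 0.680669 = 183.1 m.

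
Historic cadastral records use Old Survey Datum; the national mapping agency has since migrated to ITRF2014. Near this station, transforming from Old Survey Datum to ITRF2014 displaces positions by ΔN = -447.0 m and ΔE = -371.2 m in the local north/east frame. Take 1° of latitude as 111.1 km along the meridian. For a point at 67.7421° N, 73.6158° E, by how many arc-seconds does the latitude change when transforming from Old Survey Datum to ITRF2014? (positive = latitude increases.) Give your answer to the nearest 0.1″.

1° of latitude = 111.1 km, so Δφ = -447.0 / 111100 = -0.0040234° = -14.484″.

Δφ = -14.5″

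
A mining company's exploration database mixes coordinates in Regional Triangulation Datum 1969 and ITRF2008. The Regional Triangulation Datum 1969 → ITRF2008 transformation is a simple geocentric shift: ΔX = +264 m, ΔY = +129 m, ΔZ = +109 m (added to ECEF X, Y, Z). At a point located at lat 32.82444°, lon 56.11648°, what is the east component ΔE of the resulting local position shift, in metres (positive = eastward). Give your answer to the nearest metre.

The local east axis at (φ, λ) is (−sin λ, cos λ, 0), so ΔE = −sin(56.11648°)·264 + cos(56.11648°)·129 = -147.25 m.

ΔE = -147 m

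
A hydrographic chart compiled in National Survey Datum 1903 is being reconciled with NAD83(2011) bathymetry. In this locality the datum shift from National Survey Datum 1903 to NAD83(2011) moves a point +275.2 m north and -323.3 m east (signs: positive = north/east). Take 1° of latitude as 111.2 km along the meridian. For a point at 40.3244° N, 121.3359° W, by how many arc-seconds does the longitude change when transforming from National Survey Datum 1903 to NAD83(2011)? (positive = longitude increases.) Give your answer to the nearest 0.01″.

At latitude 40.3244°, cos φ = 0.762393.
1° of longitude at this latitude = 111.2 × cos φ = 84.78 km, so Δλ = -323.3 / 84778.1 = -0.0038135° = -13.729″.

Δλ = -13.73″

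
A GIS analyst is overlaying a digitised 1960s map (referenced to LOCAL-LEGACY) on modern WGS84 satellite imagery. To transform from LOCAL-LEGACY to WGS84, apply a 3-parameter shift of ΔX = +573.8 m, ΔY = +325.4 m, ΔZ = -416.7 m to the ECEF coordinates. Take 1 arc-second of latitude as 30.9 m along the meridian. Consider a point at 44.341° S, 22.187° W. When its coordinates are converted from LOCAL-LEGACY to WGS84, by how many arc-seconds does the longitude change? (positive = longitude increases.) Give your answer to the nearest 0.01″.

Δλ = 23.44″

sin φ = -0.698927, cos φ = 0.715193, sin λ = -0.377631, cos λ = 0.925956.
East component: ΔE = −sin λ·ΔX + cos λ·ΔY = −(-0.377631)(573.8) + (0.925956)(325.4) = 517.99 m.
1° of latitude spans 3600 × 30.90 = 111240 m; at latitude φ, 1° of longitude spans that × cos φ = 79558.0 m, so Δλ = 517.99 / 79558.0 × 3600 = 23.439″.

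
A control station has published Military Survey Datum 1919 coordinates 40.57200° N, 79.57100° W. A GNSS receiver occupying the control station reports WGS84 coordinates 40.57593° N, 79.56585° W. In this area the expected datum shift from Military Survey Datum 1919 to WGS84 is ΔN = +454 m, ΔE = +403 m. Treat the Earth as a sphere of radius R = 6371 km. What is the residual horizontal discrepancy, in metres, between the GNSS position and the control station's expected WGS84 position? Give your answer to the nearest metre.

Observed coordinate differences: Δφ = +0.00393°, Δλ = +0.00515°.
Converting to metres (1° lat = 111195 m, cos φ = 0.759589): observed ΔN = 437.0 m, observed ΔE = 435.0 m.
Subtracting the expected shift leaves a residual of 437.0 − (454) = -17.0 m north and 435.0 − (403) = 32.0 m east.
Residual distance = √((-17.0)² + 32.0²) = 36.2 m.

36 m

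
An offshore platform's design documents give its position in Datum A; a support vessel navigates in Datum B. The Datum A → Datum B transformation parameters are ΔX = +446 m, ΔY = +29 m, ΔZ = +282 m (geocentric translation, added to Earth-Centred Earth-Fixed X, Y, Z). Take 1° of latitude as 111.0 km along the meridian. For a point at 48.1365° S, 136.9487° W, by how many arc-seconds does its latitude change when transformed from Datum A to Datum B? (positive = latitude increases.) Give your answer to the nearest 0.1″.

sin φ = -0.744737, cos φ = 0.667358, sin λ = -0.682653, cos λ = -0.730743.
North component: ΔN = −sin φ cos λ·ΔX − sin φ sin λ·ΔY + cos φ·ΔZ = −(-0.744737)(-0.730743)(446) − (-0.744737)(-0.682653)(29) + (0.667358)(282) = -69.27 m.
1° of latitude spans 111000 m, so Δφ = -69.27 / 111000 × 3600 = -2.246″.

Δφ = -2.2″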